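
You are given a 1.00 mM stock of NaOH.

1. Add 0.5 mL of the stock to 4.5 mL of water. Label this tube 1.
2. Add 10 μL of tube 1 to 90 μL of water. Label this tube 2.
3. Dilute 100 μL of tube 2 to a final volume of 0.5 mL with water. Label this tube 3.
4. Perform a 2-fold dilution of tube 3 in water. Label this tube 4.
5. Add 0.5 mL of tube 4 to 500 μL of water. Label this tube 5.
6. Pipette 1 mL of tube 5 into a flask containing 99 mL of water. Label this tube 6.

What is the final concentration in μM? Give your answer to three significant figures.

0.00500 μM

Step 1: 0.5 mL + 4.5 mL = 5 mL total → factor 5/0.5 = 10
Step 2: 10 μL + 90 μL = 100 μL total → factor 100/10 = 10
Step 3: 100 μL brought to 0.5 mL → factor 500/100 = 5
Step 4: 2-fold → factor 2
Step 5: 0.5 mL + 500 μL = 1 mL total → factor 1/0.5 = 2
Step 6: 1 mL + 99 mL = 100 mL total → factor 100/1 = 100
Overall dilution factor = 10 × 10 × 5 × 2 × 2 × 100 = 2 × 10^5
Final = 1.00 mM / 2 × 10^5 = 5.000 × 10^-6 mM = 0.00500 μM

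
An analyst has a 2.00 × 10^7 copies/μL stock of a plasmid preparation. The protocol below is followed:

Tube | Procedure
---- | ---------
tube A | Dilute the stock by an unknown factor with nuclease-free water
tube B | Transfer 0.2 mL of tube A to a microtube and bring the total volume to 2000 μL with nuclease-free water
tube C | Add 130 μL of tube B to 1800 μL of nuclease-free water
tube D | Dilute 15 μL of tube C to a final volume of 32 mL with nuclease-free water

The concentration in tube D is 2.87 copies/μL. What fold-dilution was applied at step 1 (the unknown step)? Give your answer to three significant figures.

22.0-fold

Step 1: unknown factor x
Step 2: 0.2 mL brought to 2000 μL → factor 2/0.2 = 10
Step 3: 130 μL + 1800 μL = 1930 μL total → factor 1930/130 = 14.846
Step 4: 15 μL brought to 32 mL → factor 32000/15 = 2133.3
Product of known-step factors = 3.1672 × 10^5
Overall factor = 2.00 × 10^7 copies/μL / (2.87 copies/μL) = 6.9686 × 10^6
x = 6.9686 × 10^6 / 3.1672 × 10^5 = 22.0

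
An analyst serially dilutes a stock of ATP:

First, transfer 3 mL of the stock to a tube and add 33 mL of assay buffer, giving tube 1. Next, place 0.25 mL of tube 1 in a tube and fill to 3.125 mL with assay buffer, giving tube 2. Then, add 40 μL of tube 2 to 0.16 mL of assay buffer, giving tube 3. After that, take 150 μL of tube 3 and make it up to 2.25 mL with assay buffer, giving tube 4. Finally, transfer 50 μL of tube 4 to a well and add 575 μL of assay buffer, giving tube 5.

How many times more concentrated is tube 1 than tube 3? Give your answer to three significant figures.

62.5

Step 1: 3 mL + 33 mL = 36 mL total → factor 36/3 = 12
Step 2: 0.25 mL brought to 3.125 mL → factor 3.125/0.25 = 12.5
Step 3: 40 μL + 0.16 mL = 200 μL total → factor 200/40 = 5
Dilution factor to tube 1 = 12; to tube 3 = 750
[tube 1]/[tube 3] = (factor to tube 3)/(factor to tube 1) = 750/12 = 62.5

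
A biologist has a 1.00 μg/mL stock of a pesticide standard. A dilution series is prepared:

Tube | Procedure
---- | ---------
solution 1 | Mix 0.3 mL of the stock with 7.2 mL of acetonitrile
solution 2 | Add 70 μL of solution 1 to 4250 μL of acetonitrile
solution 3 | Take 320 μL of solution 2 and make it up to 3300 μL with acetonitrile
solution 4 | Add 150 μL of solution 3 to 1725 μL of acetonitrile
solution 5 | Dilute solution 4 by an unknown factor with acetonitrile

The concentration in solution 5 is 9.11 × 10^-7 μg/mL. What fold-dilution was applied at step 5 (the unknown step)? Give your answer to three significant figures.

5.52-fold

Step 1: 0.3 mL + 7.2 mL = 7.5 mL total → factor 7.5/0.3 = 25
Step 2: 70 μL + 4250 μL = 4320 μL total → factor 4320/70 = 61.714
Step 3: 320 μL brought to 3300 μL → factor 3300/320 = 10.312
Step 4: 150 μL + 1725 μL = 1875 μL total → factor 1875/150 = 12.5
Step 5: unknown factor x
Product of known-step factors = 1.9888 × 10^5
Overall factor = 1.00 μg/mL / (9.11 × 10^-7 μg/mL) = 1.0977 × 10^6
x = 1.0977 × 10^6 / 1.9888 × 10^5 = 5.52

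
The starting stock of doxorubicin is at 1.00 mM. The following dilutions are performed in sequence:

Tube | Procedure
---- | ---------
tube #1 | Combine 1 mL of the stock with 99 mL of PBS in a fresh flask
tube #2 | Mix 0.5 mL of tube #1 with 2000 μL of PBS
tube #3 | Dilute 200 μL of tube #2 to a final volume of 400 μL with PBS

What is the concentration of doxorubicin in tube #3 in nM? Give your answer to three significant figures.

Step 1: 1 mL + 99 mL = 100 mL total → factor 100/1 = 100
Step 2: 0.5 mL + 2000 μL = 2.5 mL total → factor 2.5/0.5 = 5
Step 3: 200 μL brought to 400 μL → factor 400/200 = 2
Overall dilution factor = 100 × 5 × 2 = 1000
Final = 1.00 mM / 1000 = 0.001000 mM = 1.00 × 10^3 nM

1.00 × 10^3 nM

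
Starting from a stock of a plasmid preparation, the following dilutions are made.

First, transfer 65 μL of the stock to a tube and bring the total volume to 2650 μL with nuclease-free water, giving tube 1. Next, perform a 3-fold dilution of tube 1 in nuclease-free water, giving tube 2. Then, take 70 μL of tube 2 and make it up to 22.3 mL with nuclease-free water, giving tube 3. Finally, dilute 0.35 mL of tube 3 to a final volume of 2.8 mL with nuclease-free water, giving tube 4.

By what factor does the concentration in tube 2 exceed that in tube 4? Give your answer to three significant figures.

2.55 × 10^3

Step 1: 65 μL brought to 2650 μL → factor 2650/65 = 40.769
Step 2: 3-fold → factor 3
Step 3: 70 μL brought to 22.3 mL → factor 22300/70 = 318.57
Step 4: 0.35 mL brought to 2.8 mL → factor 2.8/0.35 = 8
Dilution factor to tube 2 = 122.31; to tube 4 = 3.1171 × 10^5
[tube 2]/[tube 4] = (factor to tube 4)/(factor to tube 2) = 3.1171 × 10^5/122.31 = 2.55 × 10^3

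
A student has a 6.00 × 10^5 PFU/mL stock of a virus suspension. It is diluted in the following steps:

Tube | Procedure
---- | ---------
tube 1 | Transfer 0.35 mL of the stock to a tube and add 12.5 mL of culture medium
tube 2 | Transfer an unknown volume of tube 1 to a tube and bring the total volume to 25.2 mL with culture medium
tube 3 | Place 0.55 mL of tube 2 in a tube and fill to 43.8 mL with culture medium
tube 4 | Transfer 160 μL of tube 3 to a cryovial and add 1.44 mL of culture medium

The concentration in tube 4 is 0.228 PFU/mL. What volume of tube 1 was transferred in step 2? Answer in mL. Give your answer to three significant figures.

0.280 mL

Step 1: 0.35 mL + 12.5 mL = 12.85 mL total → factor 12.85/0.35 = 36.714
Step 2: v brought to 25.2 mL → factor = 25.2 mL/v
Step 3: 0.55 mL brought to 43.8 mL → factor 43.8/0.55 = 79.636
Step 4: 160 μL + 1.44 mL = 1600 μL total → factor 1600/160 = 10
Product of known-step factors = 29238
Overall factor = 6.00 × 10^5 PFU/mL / (0.228 PFU/mL) = 2.6316 × 10^6
Step-2 factor = 2.6316 × 10^6 / 29238 = 90.006
v = 25.2 mL / 90.006 = 0.280 mL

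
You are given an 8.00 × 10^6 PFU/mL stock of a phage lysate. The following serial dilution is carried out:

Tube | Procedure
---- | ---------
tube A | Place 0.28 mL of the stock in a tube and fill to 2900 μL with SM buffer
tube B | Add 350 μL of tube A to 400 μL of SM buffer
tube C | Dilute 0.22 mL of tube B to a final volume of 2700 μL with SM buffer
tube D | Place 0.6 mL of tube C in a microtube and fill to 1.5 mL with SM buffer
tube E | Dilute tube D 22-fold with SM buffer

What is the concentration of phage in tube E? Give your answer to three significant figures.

534 PFU/mL

Step 1: 0.28 mL brought to 2900 μL → factor 2.9/0.28 = 10.357
Step 2: 350 μL + 400 μL = 750 μL total → factor 750/350 = 2.1429
Step 3: 0.22 mL brought to 2700 μL → factor 2.7/0.22 = 12.273
Step 4: 0.6 mL brought to 1.5 mL → factor 1.5/0.6 = 2.5
Step 5: 22-fold → factor 22
Overall dilution factor = 10.357 × 2.1429 × 12.273 × 2.5 × 22 = 14981
Final = 8.00 × 10^6 PFU/mL / 14981 = 534 PFU/mL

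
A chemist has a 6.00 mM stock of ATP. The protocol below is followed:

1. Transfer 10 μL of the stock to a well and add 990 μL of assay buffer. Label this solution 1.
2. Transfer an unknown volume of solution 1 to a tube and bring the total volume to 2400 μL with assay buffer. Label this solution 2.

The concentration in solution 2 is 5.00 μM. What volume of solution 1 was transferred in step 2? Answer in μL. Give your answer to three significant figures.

Step 1: 10 μL + 990 μL = 1000 μL total → factor 1000/10 = 100
Step 2: v brought to 2400 μL → factor = 2400 μL/v
Product of known-step factors = 100
Overall factor = 6.00 mM / (5.00 μM) = 1200
Step-2 factor = 1200 / 100 = 12
v = 2400 μL / 12 = 200 μL

200 μL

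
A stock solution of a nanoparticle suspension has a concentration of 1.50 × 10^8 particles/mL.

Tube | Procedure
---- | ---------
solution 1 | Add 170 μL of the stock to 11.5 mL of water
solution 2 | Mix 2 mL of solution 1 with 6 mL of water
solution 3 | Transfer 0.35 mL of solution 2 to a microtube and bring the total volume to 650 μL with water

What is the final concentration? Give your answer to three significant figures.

Step 1: 170 μL + 11.5 mL = 11670 μL total → factor 11670/170 = 68.647
Step 2: 2 mL + 6 mL = 8 mL total → factor 8/2 = 4
Step 3: 0.35 mL brought to 650 μL → factor 0.65/0.35 = 1.8571
Overall dilution factor = 68.647 × 4 × 1.8571 = 509.95
Final = 1.50 × 10^8 particles/mL / 509.95 = 2.94 × 10^5 particles/mL

2.94 × 10^5 particles/mL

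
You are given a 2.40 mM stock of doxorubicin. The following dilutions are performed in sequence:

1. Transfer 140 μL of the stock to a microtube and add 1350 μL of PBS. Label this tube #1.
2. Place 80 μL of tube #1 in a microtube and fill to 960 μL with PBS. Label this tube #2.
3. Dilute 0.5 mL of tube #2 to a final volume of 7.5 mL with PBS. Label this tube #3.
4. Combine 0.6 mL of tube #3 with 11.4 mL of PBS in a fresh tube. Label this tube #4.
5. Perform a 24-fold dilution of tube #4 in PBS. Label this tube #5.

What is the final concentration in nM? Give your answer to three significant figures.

2.61 nM

Step 1: 140 μL + 1350 μL = 1490 μL total → factor 1490/140 = 10.643
Step 2: 80 μL brought to 960 μL → factor 960/80 = 12
Step 3: 0.5 mL brought to 7.5 mL → factor 7.5/0.5 = 15
Step 4: 0.6 mL + 11.4 mL = 12 mL total → factor 12/0.6 = 20
Step 5: 24-fold → factor 24
Overall dilution factor = 10.643 × 12 × 15 × 20 × 24 = 9.1954 × 10^5
Final = 2.40 mM / 9.1954 × 10^5 = 2.610 × 10^-6 mM = 2.61 nM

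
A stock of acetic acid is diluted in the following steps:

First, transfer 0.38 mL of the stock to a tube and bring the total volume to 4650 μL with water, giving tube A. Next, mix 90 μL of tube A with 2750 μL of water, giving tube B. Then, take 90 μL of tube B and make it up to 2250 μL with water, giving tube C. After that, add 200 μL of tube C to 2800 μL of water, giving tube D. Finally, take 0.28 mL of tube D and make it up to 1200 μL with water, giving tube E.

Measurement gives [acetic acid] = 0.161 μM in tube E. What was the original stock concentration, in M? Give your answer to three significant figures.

Step 1: 0.38 mL brought to 4650 μL → factor 4.65/0.38 = 12.237
Step 2: 90 μL + 2750 μL = 2840 μL total → factor 2840/90 = 31.556
Step 3: 90 μL brought to 2250 μL → factor 2250/90 = 25
Step 4: 200 μL + 2800 μL = 3000 μL total → factor 3000/200 = 15
Step 5: 0.28 mL brought to 1200 μL → factor 1.2/0.28 = 4.2857
Overall dilution factor = 12.237 × 31.556 × 25 × 15 × 4.2857 = 6.2058 × 10^5
Stock = 0.161 μM × 6.2058 × 10^5 = 9.991 × 10^4 μM = 0.0999 M

0.0999 M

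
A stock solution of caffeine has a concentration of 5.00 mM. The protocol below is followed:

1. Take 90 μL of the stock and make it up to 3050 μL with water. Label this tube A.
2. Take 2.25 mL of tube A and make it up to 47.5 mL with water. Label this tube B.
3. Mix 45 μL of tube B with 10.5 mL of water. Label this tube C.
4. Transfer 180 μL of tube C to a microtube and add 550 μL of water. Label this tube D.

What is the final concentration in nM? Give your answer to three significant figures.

Step 1: 90 μL brought to 3050 μL → factor 3050/90 = 33.889
Step 2: 2.25 mL brought to 47.5 mL → factor 47.5/2.25 = 21.111
Step 3: 45 μL + 10.5 mL = 10545 μL total → factor 10545/45 = 234.33
Step 4: 180 μL + 550 μL = 730 μL total → factor 730/180 = 4.0556
Overall dilution factor = 33.889 × 21.111 × 234.33 × 4.0556 = 6.7991 × 10^5
Final = 5.00 mM / 6.7991 × 10^5 = 7.354 × 10^-6 mM = 7.35 nM

7.35 nM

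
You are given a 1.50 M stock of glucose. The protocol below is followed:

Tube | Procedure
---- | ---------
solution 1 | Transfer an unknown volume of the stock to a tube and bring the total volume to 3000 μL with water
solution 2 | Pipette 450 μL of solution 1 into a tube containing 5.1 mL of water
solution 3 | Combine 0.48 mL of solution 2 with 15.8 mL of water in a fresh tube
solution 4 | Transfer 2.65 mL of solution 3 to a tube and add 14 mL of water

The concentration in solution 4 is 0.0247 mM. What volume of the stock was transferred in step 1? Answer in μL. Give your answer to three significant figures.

Step 1: v brought to 3000 μL → factor = 3000 μL/v
Step 2: 450 μL + 5.1 mL = 5550 μL total → factor 5550/450 = 12.333
Step 3: 0.48 mL + 15.8 mL = 16.28 mL total → factor 16.28/0.48 = 33.917
Step 4: 2.65 mL + 14 mL = 16.65 mL total → factor 16.65/2.65 = 6.283
Product of known-step factors = 2628.2
Overall factor = 1.50 M / (0.0247 mM) = 60729
Step-1 factor = 60729 / 2628.2 = 23.106
v = 3000 μL / 23.106 = 130 μL

130 μL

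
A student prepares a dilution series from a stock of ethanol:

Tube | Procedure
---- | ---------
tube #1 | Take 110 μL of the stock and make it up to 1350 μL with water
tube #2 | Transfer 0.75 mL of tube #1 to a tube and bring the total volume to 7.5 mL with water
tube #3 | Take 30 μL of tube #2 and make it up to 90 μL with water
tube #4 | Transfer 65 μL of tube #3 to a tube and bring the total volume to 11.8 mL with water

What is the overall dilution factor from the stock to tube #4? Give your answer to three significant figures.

Step 1: 110 μL brought to 1350 μL → factor 1350/110 = 12.273
Step 2: 0.75 mL brought to 7.5 mL → factor 7.5/0.75 = 10
Step 3: 30 μL brought to 90 μL → factor 90/30 = 3
Step 4: 65 μL brought to 11.8 mL → factor 11800/65 = 181.54
Overall dilution factor = 12.273 × 10 × 3 × 181.54 = 66839

6.68 × 10^4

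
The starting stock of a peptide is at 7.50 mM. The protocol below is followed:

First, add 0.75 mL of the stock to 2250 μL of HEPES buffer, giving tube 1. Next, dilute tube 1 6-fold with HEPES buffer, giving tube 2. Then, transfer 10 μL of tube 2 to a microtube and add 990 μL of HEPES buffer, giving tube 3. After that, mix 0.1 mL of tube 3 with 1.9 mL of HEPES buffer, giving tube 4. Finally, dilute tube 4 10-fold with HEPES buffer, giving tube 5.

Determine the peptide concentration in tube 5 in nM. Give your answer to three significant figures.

15.6 nM

Step 1: 0.75 mL + 2250 μL = 3 mL total → factor 3/0.75 = 4
Step 2: 6-fold → factor 6
Step 3: 10 μL + 990 μL = 1000 μL total → factor 1000/10 = 100
Step 4: 0.1 mL + 1.9 mL = 2 mL total → factor 2/0.1 = 20
Step 5: 10-fold → factor 10
Overall dilution factor = 4 × 6 × 100 × 20 × 10 = 4.8 × 10^5
Final = 7.50 mM / 4.8 × 10^5 = 1.563 × 10^-5 mM = 15.6 nM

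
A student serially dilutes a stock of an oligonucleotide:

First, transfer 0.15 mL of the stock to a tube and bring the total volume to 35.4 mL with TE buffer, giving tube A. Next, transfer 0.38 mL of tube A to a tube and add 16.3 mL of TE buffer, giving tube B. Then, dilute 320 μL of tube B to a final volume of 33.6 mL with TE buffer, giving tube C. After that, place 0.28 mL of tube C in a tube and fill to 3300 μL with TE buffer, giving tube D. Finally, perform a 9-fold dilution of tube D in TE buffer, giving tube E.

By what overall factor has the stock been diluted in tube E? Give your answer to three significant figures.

1.15 × 10^8

Step 1: 0.15 mL brought to 35.4 mL → factor 35.4/0.15 = 236
Step 2: 0.38 mL + 16.3 mL = 16.68 mL total → factor 16.68/0.38 = 43.895
Step 3: 320 μL brought to 33.6 mL → factor 33600/320 = 105
Step 4: 0.28 mL brought to 3300 μL → factor 3.3/0.28 = 11.786
Step 5: 9-fold → factor 9
Overall dilution factor = 236 × 43.895 × 105 × 11.786 × 9 = 1.1538 × 10^8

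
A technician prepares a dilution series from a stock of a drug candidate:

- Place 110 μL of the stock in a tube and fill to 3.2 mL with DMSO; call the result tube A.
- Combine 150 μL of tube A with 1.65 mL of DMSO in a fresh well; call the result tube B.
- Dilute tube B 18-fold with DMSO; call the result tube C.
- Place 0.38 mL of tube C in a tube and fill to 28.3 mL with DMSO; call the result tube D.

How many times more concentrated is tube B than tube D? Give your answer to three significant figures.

Step 1: 110 μL brought to 3.2 mL → factor 3200/110 = 29.091
Step 2: 150 μL + 1.65 mL = 1800 μL total → factor 1800/150 = 12
Step 3: 18-fold → factor 18
Step 4: 0.38 mL brought to 28.3 mL → factor 28.3/0.38 = 74.474
Dilution factor to tube B = 349.09; to tube D = 4.6797 × 10^5
[tube B]/[tube D] = (factor to tube D)/(factor to tube B) = 4.6797 × 10^5/349.09 = 1.34 × 10^3

1.34 × 10^3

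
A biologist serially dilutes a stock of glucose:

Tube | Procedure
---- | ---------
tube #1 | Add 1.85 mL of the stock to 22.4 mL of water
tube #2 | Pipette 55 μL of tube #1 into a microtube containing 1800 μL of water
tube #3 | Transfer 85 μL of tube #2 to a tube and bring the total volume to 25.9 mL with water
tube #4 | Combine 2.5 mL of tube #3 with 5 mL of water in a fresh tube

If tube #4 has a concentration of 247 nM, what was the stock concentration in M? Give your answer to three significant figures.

Step 1: 1.85 mL + 22.4 mL = 24.25 mL total → factor 24.25/1.85 = 13.108
Step 2: 55 μL + 1800 μL = 1855 μL total → factor 1855/55 = 33.727
Step 3: 85 μL brought to 25.9 mL → factor 25900/85 = 304.71
Step 4: 2.5 mL + 5 mL = 7.5 mL total → factor 7.5/2.5 = 3
Overall dilution factor = 13.108 × 33.727 × 304.71 × 3 = 4.0413 × 10^5
Stock = 247 nM × 4.0413 × 10^5 = 9.982 × 10^7 nM = 0.0998 M

0.0998 M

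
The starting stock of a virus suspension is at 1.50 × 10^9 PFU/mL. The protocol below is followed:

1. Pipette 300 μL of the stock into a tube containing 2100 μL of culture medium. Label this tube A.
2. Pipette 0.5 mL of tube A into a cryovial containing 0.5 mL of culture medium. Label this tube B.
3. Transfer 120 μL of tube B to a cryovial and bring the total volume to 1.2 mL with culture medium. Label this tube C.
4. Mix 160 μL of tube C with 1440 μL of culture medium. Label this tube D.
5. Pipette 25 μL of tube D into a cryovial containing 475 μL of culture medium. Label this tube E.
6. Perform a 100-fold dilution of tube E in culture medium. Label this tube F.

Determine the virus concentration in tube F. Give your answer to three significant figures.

469 PFU/mL

Step 1: 300 μL + 2100 μL = 2400 μL total → factor 2400/300 = 8
Step 2: 0.5 mL + 0.5 mL = 1 mL total → factor 1/0.5 = 2
Step 3: 120 μL brought to 1.2 mL → factor 1200/120 = 10
Step 4: 160 μL + 1440 μL = 1600 μL total → factor 1600/160 = 10
Step 5: 25 μL + 475 μL = 500 μL total → factor 500/25 = 20
Step 6: 100-fold → factor 100
Overall dilution factor = 8 × 2 × 10 × 10 × 20 × 100 = 3.2 × 10^6
Final = 1.50 × 10^9 PFU/mL / 3.2 × 10^6 = 469 PFU/mL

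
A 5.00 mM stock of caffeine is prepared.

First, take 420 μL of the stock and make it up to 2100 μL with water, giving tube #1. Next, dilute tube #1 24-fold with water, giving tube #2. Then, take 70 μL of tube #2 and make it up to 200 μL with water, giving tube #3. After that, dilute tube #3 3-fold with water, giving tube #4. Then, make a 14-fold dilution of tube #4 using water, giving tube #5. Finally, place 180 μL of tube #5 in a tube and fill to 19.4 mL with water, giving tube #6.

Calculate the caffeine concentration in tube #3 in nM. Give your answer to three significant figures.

Step 1: 420 μL brought to 2100 μL → factor 2100/420 = 5
Step 2: 24-fold → factor 24
Step 3: 70 μL brought to 200 μL → factor 200/70 = 2.8571
Dilution factor through tube #3 = 5 × 24 × 2.8571 = 342.86
[tube #3] = 5.00 mM / 342.86 = 0.01458 mM = 1.46 × 10^4 nM

1.46 × 10^4 nM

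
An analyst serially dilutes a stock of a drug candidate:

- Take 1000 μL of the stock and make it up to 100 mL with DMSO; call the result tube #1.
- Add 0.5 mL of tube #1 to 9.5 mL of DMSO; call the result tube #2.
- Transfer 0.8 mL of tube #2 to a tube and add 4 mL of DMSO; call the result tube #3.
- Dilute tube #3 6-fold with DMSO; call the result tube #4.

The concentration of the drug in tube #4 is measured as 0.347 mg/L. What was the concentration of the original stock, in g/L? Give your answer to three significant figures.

Step 1: 1000 μL brought to 100 mL → factor 1 × 10^5/1000 = 100
Step 2: 0.5 mL + 9.5 mL = 10 mL total → factor 10/0.5 = 20
Step 3: 0.8 mL + 4 mL = 4.8 mL total → factor 4.8/0.8 = 6
Step 4: 6-fold → factor 6
Overall dilution factor = 100 × 20 × 6 × 6 = 72000
Stock = 0.347 mg/L × 72000 = 2.498 × 10^4 mg/L = 25.0 g/L

25.0 g/L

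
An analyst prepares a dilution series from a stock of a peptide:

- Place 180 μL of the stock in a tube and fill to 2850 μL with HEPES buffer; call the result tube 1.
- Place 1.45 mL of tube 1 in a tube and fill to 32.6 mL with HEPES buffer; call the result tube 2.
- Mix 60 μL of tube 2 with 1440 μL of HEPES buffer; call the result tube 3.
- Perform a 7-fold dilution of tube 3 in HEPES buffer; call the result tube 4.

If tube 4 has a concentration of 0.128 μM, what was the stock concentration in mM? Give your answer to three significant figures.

Step 1: 180 μL brought to 2850 μL → factor 2850/180 = 15.833
Step 2: 1.45 mL brought to 32.6 mL → factor 32.6/1.45 = 22.483
Step 3: 60 μL + 1440 μL = 1500 μL total → factor 1500/60 = 25
Step 4: 7-fold → factor 7
Overall dilution factor = 15.833 × 22.483 × 25 × 7 = 62296
Stock = 0.128 μM × 62296 = 7974 μM = 7.97 mM

7.97 mM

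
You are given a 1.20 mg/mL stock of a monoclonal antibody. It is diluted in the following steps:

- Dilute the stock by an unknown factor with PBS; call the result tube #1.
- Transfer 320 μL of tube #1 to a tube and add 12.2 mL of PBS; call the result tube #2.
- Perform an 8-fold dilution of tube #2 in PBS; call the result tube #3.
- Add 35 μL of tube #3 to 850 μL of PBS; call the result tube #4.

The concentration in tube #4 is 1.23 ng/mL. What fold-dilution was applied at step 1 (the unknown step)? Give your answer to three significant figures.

Step 1: unknown factor x
Step 2: 320 μL + 12.2 mL = 12520 μL total → factor 12520/320 = 39.125
Step 3: 8-fold → factor 8
Step 4: 35 μL + 850 μL = 885 μL total → factor 885/35 = 25.286
Product of known-step factors = 7914.4
Overall factor = 1.20 mg/mL / (1.23 ng/mL) = 9.7561 × 10^5
x = 9.7561 × 10^5 / 7914.4 = 123

123-fold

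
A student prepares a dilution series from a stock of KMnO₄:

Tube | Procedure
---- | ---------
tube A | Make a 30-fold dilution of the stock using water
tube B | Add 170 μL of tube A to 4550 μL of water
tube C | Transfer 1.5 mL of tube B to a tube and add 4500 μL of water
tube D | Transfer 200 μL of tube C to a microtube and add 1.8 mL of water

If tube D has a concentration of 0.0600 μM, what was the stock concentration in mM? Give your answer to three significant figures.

Step 1: 30-fold → factor 30
Step 2: 170 μL + 4550 μL = 4720 μL total → factor 4720/170 = 27.765
Step 3: 1.5 mL + 4500 μL = 6 mL total → factor 6/1.5 = 4
Step 4: 200 μL + 1.8 mL = 2000 μL total → factor 2000/200 = 10
Overall dilution factor = 30 × 27.765 × 4 × 10 = 33318
Stock = 0.0600 μM × 33318 = 1999 μM = 2.00 mM

2.00 mM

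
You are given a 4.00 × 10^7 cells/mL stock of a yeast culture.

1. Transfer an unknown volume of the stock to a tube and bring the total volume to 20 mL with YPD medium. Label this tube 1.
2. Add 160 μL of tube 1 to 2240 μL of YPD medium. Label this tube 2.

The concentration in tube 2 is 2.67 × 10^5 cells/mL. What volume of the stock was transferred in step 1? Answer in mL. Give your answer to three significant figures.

2.00 mL

Step 1: v brought to 20 mL → factor = 20 mL/v
Step 2: 160 μL + 2240 μL = 2400 μL total → factor 2400/160 = 15
Product of known-step factors = 15
Overall factor = 4.00 × 10^7 cells/mL / (2.67 × 10^5 cells/mL) = 149.81
Step-1 factor = 149.81 / 15 = 9.9875
v = 20 mL / 9.9875 = 2.00 mL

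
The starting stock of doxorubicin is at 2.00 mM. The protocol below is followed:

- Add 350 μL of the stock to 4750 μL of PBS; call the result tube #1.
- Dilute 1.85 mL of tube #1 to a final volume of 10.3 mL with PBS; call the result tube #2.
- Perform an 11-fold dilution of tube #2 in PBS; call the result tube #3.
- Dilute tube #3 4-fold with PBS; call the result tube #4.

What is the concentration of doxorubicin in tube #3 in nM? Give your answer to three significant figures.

Step 1: 350 μL + 4750 μL = 5100 μL total → factor 5100/350 = 14.571
Step 2: 1.85 mL brought to 10.3 mL → factor 10.3/1.85 = 5.5676
Step 3: 11-fold → factor 11
Dilution factor through tube #3 = 14.571 × 5.5676 × 11 = 892.4
[tube #3] = 2.00 mM / 892.4 = 0.002241 mM = 2.24 × 10^3 nM

2.24 × 10^3 nM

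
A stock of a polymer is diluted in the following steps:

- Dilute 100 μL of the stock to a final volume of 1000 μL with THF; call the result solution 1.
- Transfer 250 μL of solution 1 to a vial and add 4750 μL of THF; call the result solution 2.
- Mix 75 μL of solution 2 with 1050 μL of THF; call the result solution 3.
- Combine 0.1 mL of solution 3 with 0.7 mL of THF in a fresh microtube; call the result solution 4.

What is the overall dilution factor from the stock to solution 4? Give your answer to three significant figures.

Step 1: 100 μL brought to 1000 μL → factor 1000/100 = 10
Step 2: 250 μL + 4750 μL = 5000 μL total → factor 5000/250 = 20
Step 3: 75 μL + 1050 μL = 1125 μL total → factor 1125/75 = 15
Step 4: 0.1 mL + 0.7 mL = 0.8 mL total → factor 0.8/0.1 = 8
Overall dilution factor = 10 × 20 × 15 × 8 = 24000

2.40 × 10^4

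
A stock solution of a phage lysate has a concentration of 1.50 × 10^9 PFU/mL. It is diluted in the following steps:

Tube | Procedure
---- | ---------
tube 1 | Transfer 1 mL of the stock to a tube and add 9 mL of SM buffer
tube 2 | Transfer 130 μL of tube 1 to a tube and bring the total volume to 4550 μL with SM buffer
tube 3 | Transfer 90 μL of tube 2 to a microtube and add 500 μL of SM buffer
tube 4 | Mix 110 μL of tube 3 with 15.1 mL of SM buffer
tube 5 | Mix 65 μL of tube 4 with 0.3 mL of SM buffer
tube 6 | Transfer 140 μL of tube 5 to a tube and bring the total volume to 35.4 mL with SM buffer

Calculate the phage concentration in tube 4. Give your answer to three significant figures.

Step 1: 1 mL + 9 mL = 10 mL total → factor 10/1 = 10
Step 2: 130 μL brought to 4550 μL → factor 4550/130 = 35
Step 3: 90 μL + 500 μL = 590 μL total → factor 590/90 = 6.5556
Step 4: 110 μL + 15.1 mL = 15210 μL total → factor 15210/110 = 138.27
Dilution factor through tube 4 = 10 × 35 × 6.5556 × 138.27 = 3.1726 × 10^5
[tube 4] = 1.50 × 10^9 PFU/mL / 3.1726 × 10^5 = 4.73 × 10^3 PFU/mL

4.73 × 10^3 PFU/mL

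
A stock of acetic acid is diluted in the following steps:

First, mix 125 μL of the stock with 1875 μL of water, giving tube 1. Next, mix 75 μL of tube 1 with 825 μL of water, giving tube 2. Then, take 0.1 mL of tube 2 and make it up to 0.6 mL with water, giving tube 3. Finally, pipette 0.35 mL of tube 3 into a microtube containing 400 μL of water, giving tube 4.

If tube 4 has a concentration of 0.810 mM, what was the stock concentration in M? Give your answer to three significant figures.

Step 1: 125 μL + 1875 μL = 2000 μL total → factor 2000/125 = 16
Step 2: 75 μL + 825 μL = 900 μL total → factor 900/75 = 12
Step 3: 0.1 mL brought to 0.6 mL → factor 0.6/0.1 = 6
Step 4: 0.35 mL + 400 μL = 0.75 mL total → factor 0.75/0.35 = 2.1429
Overall dilution factor = 16 × 12 × 6 × 2.1429 = 2468.6
Stock = 0.810 mM × 2468.6 = 2000 mM = 2.00 M

2.00 M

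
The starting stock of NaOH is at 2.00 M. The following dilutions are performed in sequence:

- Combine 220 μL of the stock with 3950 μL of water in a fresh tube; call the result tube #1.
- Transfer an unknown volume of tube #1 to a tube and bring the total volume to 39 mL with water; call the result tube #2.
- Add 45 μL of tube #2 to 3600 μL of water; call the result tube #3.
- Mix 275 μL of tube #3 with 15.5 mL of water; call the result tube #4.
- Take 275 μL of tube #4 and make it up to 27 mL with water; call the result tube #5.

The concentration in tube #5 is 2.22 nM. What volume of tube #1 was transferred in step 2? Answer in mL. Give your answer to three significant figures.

Step 1: 220 μL + 3950 μL = 4170 μL total → factor 4170/220 = 18.955
Step 2: v brought to 39 mL → factor = 39 mL/v
Step 3: 45 μL + 3600 μL = 3645 μL total → factor 3645/45 = 81
Step 4: 275 μL + 15.5 mL = 15775 μL total → factor 15775/275 = 57.364
Step 5: 275 μL brought to 27 mL → factor 27000/275 = 98.182
Product of known-step factors = 8.647 × 10^6
Overall factor = 2.00 M / (2.22 nM) = 9.009 × 10^8
Step-2 factor = 9.009 × 10^8 / 8.647 × 10^6 = 104.19
v = 39 mL / 104.19 = 0.374 mL

0.374 mL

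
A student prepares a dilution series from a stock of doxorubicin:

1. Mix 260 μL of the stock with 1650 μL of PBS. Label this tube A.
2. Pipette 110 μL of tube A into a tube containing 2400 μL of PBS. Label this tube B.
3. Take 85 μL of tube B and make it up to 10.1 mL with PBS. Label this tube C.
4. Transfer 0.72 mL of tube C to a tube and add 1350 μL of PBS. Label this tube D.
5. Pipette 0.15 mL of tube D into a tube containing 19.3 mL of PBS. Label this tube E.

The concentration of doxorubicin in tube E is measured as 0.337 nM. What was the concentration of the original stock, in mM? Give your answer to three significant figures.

2.50 mM

Step 1: 260 μL + 1650 μL = 1910 μL total → factor 1910/260 = 7.3462
Step 2: 110 μL + 2400 μL = 2510 μL total → factor 2510/110 = 22.818
Step 3: 85 μL brought to 10.1 mL → factor 10100/85 = 118.82
Step 4: 0.72 mL + 1350 μL = 2.07 mL total → factor 2.07/0.72 = 2.875
Step 5: 0.15 mL + 19.3 mL = 19.45 mL total → factor 19.45/0.15 = 129.67
Overall dilution factor = 7.3462 × 22.818 × 118.82 × 2.875 × 129.67 = 7.4252 × 10^6
Stock = 0.337 nM × 7.4252 × 10^6 = 2.502 × 10^6 nM = 2.50 mM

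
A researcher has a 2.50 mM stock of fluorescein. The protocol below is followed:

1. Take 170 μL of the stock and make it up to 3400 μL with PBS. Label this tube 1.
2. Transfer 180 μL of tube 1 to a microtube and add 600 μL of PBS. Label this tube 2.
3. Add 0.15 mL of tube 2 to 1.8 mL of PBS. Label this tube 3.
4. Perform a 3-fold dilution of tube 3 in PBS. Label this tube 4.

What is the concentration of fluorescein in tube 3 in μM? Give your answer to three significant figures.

Step 1: 170 μL brought to 3400 μL → factor 3400/170 = 20
Step 2: 180 μL + 600 μL = 780 μL total → factor 780/180 = 4.3333
Step 3: 0.15 mL + 1.8 mL = 1.95 mL total → factor 1.95/0.15 = 13
Dilution factor through tube 3 = 20 × 4.3333 × 13 = 1126.7
[tube 3] = 2.50 mM / 1126.7 = 0.002219 mM = 2.22 μM

2.22 μM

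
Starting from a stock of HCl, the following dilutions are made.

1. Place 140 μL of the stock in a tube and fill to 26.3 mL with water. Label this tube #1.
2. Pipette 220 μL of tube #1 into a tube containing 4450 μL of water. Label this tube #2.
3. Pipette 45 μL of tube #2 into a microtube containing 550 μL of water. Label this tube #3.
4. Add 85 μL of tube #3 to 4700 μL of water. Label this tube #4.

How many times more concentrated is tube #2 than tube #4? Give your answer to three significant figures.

Step 1: 140 μL brought to 26.3 mL → factor 26300/140 = 187.86
Step 2: 220 μL + 4450 μL = 4670 μL total → factor 4670/220 = 21.227
Step 3: 45 μL + 550 μL = 595 μL total → factor 595/45 = 13.222
Step 4: 85 μL + 4700 μL = 4785 μL total → factor 4785/85 = 56.294
Dilution factor to tube #2 = 3987.7; to tube #4 = 2.9682 × 10^6
[tube #2]/[tube #4] = (factor to tube #4)/(factor to tube #2) = 2.9682 × 10^6/3987.7 = 744

744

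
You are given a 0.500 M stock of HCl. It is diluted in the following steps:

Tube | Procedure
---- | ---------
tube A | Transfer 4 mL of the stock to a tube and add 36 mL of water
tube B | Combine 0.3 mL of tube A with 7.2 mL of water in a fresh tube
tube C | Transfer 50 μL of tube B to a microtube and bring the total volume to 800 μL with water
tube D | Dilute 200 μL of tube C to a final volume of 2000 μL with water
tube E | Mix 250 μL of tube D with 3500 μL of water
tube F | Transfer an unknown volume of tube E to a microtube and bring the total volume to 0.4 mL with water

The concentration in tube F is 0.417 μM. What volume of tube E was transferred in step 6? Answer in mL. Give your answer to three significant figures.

0.200 mL

Step 1: 4 mL + 36 mL = 40 mL total → factor 40/4 = 10
Step 2: 0.3 mL + 7.2 mL = 7.5 mL total → factor 7.5/0.3 = 25
Step 3: 50 μL brought to 800 μL → factor 800/50 = 16
Step 4: 200 μL brought to 2000 μL → factor 2000/200 = 10
Step 5: 250 μL + 3500 μL = 3750 μL total → factor 3750/250 = 15
Step 6: v brought to 0.4 mL → factor = 0.4 mL/v
Product of known-step factors = 6 × 10^5
Overall factor = 0.500 M / (0.417 μM) = 1.199 × 10^6
Step-6 factor = 1.199 × 10^6 / 6 × 10^5 = 1.9984
v = 0.4 mL / 1.9984 = 0.200 mL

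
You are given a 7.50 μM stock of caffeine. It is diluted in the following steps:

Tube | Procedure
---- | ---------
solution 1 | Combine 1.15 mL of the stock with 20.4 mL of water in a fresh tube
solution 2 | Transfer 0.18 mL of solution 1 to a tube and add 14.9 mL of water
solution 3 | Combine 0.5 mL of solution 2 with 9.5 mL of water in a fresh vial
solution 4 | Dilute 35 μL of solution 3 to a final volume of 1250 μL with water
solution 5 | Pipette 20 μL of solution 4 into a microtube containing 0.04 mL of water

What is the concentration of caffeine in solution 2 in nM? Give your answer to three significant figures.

Step 1: 1.15 mL + 20.4 mL = 21.55 mL total → factor 21.55/1.15 = 18.739
Step 2: 0.18 mL + 14.9 mL = 15.08 mL total → factor 15.08/0.18 = 83.778
Dilution factor through solution 2 = 18.739 × 83.778 = 1569.9
[solution 2] = 7.50 μM / 1569.9 = 0.004777 μM = 4.78 nM

4.78 nM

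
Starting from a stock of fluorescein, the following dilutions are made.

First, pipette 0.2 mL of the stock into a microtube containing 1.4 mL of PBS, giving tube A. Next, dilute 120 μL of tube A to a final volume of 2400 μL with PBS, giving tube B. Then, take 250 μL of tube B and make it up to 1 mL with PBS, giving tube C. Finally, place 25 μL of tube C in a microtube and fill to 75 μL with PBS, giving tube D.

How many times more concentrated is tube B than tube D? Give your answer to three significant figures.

Step 1: 0.2 mL + 1.4 mL = 1.6 mL total → factor 1.6/0.2 = 8
Step 2: 120 μL brought to 2400 μL → factor 2400/120 = 20
Step 3: 250 μL brought to 1 mL → factor 1000/250 = 4
Step 4: 25 μL brought to 75 μL → factor 75/25 = 3
Dilution factor to tube B = 160; to tube D = 1920
[tube B]/[tube D] = (factor to tube D)/(factor to tube B) = 1920/160 = 12.0

12.0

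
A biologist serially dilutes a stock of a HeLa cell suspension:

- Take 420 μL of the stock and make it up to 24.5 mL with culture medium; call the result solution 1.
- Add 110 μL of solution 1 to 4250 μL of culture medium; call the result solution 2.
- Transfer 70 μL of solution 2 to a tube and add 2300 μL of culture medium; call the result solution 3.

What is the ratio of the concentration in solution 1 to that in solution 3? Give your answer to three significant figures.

Step 1: 420 μL brought to 24.5 mL → factor 24500/420 = 58.333
Step 2: 110 μL + 4250 μL = 4360 μL total → factor 4360/110 = 39.636
Step 3: 70 μL + 2300 μL = 2370 μL total → factor 2370/70 = 33.857
Dilution factor to solution 1 = 58.333; to solution 3 = 78282
[solution 1]/[solution 3] = (factor to solution 3)/(factor to solution 1) = 78282/58.333 = 1.34 × 10^3

1.34 × 10^3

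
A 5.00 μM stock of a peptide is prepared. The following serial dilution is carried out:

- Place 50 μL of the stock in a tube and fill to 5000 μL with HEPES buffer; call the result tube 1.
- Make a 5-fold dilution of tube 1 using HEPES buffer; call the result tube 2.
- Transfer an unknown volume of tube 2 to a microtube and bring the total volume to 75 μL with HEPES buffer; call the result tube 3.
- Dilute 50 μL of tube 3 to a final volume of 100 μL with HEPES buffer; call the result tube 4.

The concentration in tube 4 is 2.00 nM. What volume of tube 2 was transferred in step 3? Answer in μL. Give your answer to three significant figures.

30.0 μL

Step 1: 50 μL brought to 5000 μL → factor 5000/50 = 100
Step 2: 5-fold → factor 5
Step 3: v brought to 75 μL → factor = 75 μL/v
Step 4: 50 μL brought to 100 μL → factor 100/50 = 2
Product of known-step factors = 1000
Overall factor = 5.00 μM / (2.00 nM) = 2500
Step-3 factor = 2500 / 1000 = 2.5
v = 75 μL / 2.5 = 30.0 μL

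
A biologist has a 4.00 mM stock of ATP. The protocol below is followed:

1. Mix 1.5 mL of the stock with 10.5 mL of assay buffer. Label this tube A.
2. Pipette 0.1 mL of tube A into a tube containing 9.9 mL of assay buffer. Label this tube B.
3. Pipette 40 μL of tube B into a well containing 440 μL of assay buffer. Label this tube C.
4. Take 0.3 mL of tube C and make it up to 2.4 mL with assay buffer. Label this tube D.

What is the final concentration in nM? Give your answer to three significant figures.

52.1 nM

Step 1: 1.5 mL + 10.5 mL = 12 mL total → factor 12/1.5 = 8
Step 2: 0.1 mL + 9.9 mL = 10 mL total → factor 10/0.1 = 100
Step 3: 40 μL + 440 μL = 480 μL total → factor 480/40 = 12
Step 4: 0.3 mL brought to 2.4 mL → factor 2.4/0.3 = 8
Overall dilution factor = 8 × 100 × 12 × 8 = 76800
Final = 4.00 mM / 76800 = 5.208 × 10^-5 mM = 52.1 nM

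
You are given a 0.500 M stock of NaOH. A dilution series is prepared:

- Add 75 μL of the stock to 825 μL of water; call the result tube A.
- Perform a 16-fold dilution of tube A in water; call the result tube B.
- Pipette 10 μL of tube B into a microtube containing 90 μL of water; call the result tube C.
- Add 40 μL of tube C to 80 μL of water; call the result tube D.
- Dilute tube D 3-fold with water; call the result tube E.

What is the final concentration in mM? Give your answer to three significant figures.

0.0289 mM

Step 1: 75 μL + 825 μL = 900 μL total → factor 900/75 = 12
Step 2: 16-fold → factor 16
Step 3: 10 μL + 90 μL = 100 μL total → factor 100/10 = 10
Step 4: 40 μL + 80 μL = 120 μL total → factor 120/40 = 3
Step 5: 3-fold → factor 3
Overall dilution factor = 12 × 16 × 10 × 3 × 3 = 17280
Final = 0.500 M / 17280 = 2.894 × 10^-5 M = 0.0289 mM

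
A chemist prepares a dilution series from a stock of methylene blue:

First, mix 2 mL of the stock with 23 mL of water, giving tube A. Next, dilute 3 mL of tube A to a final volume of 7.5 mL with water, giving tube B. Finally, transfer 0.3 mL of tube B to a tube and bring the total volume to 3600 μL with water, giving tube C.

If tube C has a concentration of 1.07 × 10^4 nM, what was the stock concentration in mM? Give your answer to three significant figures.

Step 1: 2 mL + 23 mL = 25 mL total → factor 25/2 = 12.5
Step 2: 3 mL brought to 7.5 mL → factor 7.5/3 = 2.5
Step 3: 0.3 mL brought to 3600 μL → factor 3.6/0.3 = 12
Overall dilution factor = 12.5 × 2.5 × 12 = 375
Stock = 1.07 × 10^4 nM × 375 = 4.012 × 10^6 nM = 4.01 mM

4.01 mM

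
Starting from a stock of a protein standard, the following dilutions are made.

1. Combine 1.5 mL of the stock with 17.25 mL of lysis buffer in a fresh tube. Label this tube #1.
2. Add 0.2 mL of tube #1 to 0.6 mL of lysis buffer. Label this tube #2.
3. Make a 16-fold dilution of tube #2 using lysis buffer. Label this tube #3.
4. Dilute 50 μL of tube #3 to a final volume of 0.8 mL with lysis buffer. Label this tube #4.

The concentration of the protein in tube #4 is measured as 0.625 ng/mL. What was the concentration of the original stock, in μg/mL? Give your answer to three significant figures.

Step 1: 1.5 mL + 17.25 mL = 18.75 mL total → factor 18.75/1.5 = 12.5
Step 2: 0.2 mL + 0.6 mL = 0.8 mL total → factor 0.8/0.2 = 4
Step 3: 16-fold → factor 16
Step 4: 50 μL brought to 0.8 mL → factor 800/50 = 16
Overall dilution factor = 12.5 × 4 × 16 × 16 = 12800
Stock = 0.625 ng/mL × 12800 = 8000 ng/mL = 8.00 μg/mL

8.00 μg/mL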